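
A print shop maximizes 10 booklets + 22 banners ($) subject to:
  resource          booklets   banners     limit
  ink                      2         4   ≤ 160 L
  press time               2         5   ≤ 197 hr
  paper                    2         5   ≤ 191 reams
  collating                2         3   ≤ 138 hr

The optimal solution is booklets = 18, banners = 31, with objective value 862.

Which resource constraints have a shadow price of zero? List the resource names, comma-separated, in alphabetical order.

collating, press time

ink: 160/160 (binding)
press time: 191/197 (slack 6)
paper: 191/191 (binding)
collating: 129/138 (slack 9)
By complementary slackness, a constraint with positive slack has shadow price 0 → collating, press time.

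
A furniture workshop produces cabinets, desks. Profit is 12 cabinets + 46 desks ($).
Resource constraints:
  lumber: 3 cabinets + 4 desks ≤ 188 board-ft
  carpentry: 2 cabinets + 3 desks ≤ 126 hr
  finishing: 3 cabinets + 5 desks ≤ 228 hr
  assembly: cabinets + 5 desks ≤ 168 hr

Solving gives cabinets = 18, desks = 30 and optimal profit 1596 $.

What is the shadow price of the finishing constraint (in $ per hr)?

0

Binding: carpentry and assembly. Non-binding: lumber (14 unused), finishing (24 unused).
By complementary slackness, y = 0 for the non-binding constraints.
The binding rows give the dual system: 2·y_carpentry + 1·y_assembly = 12 and 3·y_carpentry + 5·y_assembly = 46.
This yields shadow prices y_carpentry = 2, y_assembly = 8.
Shadow price of finishing = 0.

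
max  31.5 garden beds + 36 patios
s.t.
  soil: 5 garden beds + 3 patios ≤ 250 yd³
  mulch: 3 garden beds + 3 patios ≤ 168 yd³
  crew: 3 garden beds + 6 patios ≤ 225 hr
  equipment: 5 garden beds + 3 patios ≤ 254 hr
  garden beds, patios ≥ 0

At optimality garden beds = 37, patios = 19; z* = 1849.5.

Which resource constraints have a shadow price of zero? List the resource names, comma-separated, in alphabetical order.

soil: 242/250 (slack 8)
mulch: 168/168 (binding)
crew: 225/225 (binding)
equipment: 242/254 (slack 12)
By complementary slackness, a constraint with positive slack has shadow price 0 → equipment, soil.

equipment, soil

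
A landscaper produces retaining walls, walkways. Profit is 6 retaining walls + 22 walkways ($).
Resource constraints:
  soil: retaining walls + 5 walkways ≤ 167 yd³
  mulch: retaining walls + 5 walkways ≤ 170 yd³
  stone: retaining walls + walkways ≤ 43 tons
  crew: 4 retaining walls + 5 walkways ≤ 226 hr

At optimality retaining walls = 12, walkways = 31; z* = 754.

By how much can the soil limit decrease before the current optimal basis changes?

Binding constraints: soil, stone. The basis is B = [[1,5],[1,1]] with det -4.
Per unit decrease in soil, x* moves by d = (0.25, -0.25).
The basis stays optimal until walkways reaches 0; allowable decrease = 124 yd³.

124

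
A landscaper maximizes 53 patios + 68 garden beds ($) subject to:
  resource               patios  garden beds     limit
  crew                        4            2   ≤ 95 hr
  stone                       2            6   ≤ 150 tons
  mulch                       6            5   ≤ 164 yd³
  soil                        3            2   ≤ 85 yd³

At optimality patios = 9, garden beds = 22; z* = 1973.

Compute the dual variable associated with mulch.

Binding: stone and mulch. Non-binding: crew (15 unused), soil (14 unused).
Slack constraints have shadow price 0 (complementary slackness).
From A_Bᵀ y = c: 2·y_stone + 6·y_mulch = 53; 6·y_stone + 5·y_mulch = 68.
→ y_stone = 5.5 and y_mulch = 7.
Shadow price of mulch = 7.

7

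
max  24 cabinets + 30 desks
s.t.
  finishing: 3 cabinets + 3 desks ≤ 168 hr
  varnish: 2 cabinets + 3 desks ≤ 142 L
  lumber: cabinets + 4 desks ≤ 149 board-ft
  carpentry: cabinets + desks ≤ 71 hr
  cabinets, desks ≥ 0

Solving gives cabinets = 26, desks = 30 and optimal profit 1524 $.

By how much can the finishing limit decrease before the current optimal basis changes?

Binding constraints: finishing, varnish. The basis is B = [[3,3],[2,3]] with det 3.
Per unit decrease in finishing, x* moves by d = (-1, 0.6667).
The basis stays optimal until lumber becomes binding; allowable decrease = 1.8 hr.

1.8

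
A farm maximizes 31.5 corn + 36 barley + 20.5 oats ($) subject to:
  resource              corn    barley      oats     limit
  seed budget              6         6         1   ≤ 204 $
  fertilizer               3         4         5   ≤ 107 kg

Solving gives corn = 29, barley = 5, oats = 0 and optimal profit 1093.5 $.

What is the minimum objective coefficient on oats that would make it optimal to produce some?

25.5

At the optimum: seed budget uses 204 of 204 (binding); fertilizer uses 107 of 107 (binding).
Dual feasibility on the basic columns requires 6·y_seed budget + 3·y_fertilizer = 31.5, 6·y_seed budget + 4·y_fertilizer = 36.
→ y_seed budget = 3 and y_fertilizer = 4.5.
oats enters the basis when its profit ≥ yᵀa₃ = 3·1 + 4.5·5 = 25.5.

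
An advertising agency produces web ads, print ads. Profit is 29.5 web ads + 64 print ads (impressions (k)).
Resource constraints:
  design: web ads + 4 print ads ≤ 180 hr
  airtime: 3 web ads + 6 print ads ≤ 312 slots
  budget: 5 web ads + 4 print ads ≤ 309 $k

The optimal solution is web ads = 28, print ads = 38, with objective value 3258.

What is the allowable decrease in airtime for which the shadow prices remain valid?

Binding constraints: design, airtime. The basis is B = [[1,4],[3,6]] with det -6.
Per unit decrease in airtime, x* moves by d = (-0.6667, 0.1667).
The basis stays optimal until web ads reaches 0; allowable decrease = 42 slots.

42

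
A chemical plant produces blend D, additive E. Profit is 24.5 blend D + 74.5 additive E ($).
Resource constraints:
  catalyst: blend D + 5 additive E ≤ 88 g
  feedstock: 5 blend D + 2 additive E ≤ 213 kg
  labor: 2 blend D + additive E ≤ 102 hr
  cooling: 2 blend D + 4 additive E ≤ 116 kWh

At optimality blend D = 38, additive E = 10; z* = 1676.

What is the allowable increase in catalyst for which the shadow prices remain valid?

Binding constraints: catalyst, cooling. The basis is B = [[1,5],[2,4]] with det -6.
Per unit increase in catalyst, x* moves by d = (-0.6667, 0.3333).
The basis stays optimal until blend D reaches 0; allowable increase = 57 g.

57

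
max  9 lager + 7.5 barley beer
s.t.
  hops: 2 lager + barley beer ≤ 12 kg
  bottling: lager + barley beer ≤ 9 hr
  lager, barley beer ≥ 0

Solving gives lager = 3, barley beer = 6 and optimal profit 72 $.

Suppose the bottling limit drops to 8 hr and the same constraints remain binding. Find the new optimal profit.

66

At the optimum: hops uses 12 of 12 (binding); bottling uses 9 of 9 (binding).
The binding rows give the dual system: 2·y_hops + 1·y_bottling = 9 and 1·y_hops + 1·y_bottling = 7.5.
Solving: y_hops = 1.5, y_bottling = 6.
Δz = y_bottling·Δb = 6 × (-1) = -6, so new z* = 72 − 6 = 66.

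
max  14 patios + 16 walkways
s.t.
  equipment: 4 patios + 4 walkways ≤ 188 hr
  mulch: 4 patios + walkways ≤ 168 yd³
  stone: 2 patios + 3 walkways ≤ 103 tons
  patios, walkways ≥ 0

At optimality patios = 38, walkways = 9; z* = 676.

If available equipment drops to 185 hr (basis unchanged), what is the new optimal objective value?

At the optimum: equipment uses 188 of 188 (binding); mulch uses 161 of 168 (slack = 7); stone uses 103 of 103 (binding).
By complementary slackness, y = 0 for the non-binding constraint.
The binding rows give the dual system: 4·y_equipment + 2·y_stone = 14 and 4·y_equipment + 3·y_stone = 16.
This yields shadow prices y_equipment = 2.5, y_stone = 2.
Δz = y_equipment·Δb = 2.5 × (-3) = -7.5, so new z* = 676 − 7.5 = 668.5.

668.5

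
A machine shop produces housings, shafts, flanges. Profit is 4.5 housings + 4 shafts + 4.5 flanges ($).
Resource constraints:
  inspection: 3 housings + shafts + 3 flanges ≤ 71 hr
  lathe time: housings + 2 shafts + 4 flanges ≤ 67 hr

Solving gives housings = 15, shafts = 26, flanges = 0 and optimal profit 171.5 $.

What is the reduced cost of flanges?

-4.5

Check each constraint at x*: inspection 71/71 (tight); lathe time 67/67 (tight).
From A_Bᵀ y = c: 3·y_inspection + 1·y_lathe time = 4.5; 1·y_inspection + 2·y_lathe time = 4.
→ y_inspection = 1 and y_lathe time = 1.5.
Reduced cost of flanges: c₃ − yᵀa₃ = 4.5 − (1·3 + 1.5·4) = 4.5 − 9 = -4.5.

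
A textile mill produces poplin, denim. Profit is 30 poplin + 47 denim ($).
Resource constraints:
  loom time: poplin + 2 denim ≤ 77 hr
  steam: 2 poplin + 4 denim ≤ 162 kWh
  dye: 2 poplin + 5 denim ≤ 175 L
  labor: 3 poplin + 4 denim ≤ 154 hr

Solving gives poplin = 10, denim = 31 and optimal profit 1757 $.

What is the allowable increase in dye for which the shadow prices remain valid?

Binding constraints: dye, labor. The basis is B = [[2,5],[3,4]] with det -7.
Per unit increase in dye, x* moves by d = (-0.5714, 0.4286).
The basis stays optimal until poplin reaches 0; allowable increase = 17.5 L.

17.5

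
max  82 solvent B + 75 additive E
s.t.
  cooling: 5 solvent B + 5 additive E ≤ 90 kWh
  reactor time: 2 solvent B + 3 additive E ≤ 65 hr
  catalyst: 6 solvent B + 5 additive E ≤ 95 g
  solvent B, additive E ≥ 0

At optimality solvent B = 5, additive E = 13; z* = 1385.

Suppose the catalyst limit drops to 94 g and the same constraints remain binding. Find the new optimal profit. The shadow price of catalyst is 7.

1378

Δb = -1, so new z* = 1385 + (7)·(-1) = 1385 − 7 = 1378.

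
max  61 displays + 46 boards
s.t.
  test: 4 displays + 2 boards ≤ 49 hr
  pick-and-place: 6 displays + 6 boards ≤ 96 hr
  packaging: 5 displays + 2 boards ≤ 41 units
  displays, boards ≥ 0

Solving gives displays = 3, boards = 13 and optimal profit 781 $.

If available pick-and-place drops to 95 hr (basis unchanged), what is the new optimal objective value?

775

Binding: pick-and-place and packaging. Non-binding: test (11 unused).
By complementary slackness, y = 0 for the non-binding constraint.
From A_Bᵀ y = c: 6·y_pick-and-place + 5·y_packaging = 61; 6·y_pick-and-place + 2·y_packaging = 46.
This yields shadow prices y_pick-and-place = 6, y_packaging = 5.
Δz = y_pick-and-place·Δb = 6 × (-1) = -6, so new z* = 781 − 6 = 775.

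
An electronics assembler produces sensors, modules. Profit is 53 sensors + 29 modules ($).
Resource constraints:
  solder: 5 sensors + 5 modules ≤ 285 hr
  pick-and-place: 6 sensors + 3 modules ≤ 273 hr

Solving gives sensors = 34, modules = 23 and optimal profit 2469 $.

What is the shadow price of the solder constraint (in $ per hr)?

1

Check each constraint at x*: solder 285/285 (tight); pick-and-place 273/273 (tight).
From A_Bᵀ y = c: 5·y_solder + 6·y_pick-and-place = 53; 5·y_solder + 3·y_pick-and-place = 29.
→ y_solder = 1 and y_pick-and-place = 8.
Shadow price of solder = 1.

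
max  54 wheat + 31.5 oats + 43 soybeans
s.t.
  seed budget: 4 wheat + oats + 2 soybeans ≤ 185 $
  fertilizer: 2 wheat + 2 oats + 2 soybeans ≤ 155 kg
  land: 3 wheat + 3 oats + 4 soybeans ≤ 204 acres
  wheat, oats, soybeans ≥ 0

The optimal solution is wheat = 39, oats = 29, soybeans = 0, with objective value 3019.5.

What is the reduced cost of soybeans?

-4

At the optimum: seed budget uses 185 of 185 (binding); fertilizer uses 136 of 155 (slack = 19); land uses 204 of 204 (binding).
Since fertilizer is not tight, its dual is 0.
From A_Bᵀ y = c: 4·y_seed budget + 3·y_land = 54; 1·y_seed budget + 3·y_land = 31.5.
Solving: y_seed budget = 7.5, y_land = 8.
Reduced cost of soybeans: c₃ − yᵀa₃ = 43 − (7.5·2 + 8·4) = 43 − 47 = -4.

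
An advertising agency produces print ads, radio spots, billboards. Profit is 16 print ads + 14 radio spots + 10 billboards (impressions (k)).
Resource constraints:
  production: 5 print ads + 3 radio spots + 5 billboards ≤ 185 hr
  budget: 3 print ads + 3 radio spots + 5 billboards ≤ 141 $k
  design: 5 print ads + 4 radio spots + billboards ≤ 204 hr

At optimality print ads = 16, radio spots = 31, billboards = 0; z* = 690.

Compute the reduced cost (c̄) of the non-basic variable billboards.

-2

At the optimum: production uses 173 of 185 (slack = 12); budget uses 141 of 141 (binding); design uses 204 of 204 (binding).
Since production is not tight, its dual is 0.
From A_Bᵀ y = c: 3·y_budget + 5·y_design = 16; 3·y_budget + 4·y_design = 14.
→ y_budget = 2 and y_design = 2.
Reduced cost of billboards: c₃ − yᵀa₃ = 10 − (2·5 + 2·1) = 10 − 12 = -2.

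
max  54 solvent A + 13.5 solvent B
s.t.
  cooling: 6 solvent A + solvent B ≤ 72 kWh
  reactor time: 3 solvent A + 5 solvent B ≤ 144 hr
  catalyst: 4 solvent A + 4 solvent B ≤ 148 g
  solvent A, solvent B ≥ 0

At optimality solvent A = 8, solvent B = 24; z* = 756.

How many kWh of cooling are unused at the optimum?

0

cooling used = 6·8 + 1·24 = 72; slack = 72 − 72 = 0.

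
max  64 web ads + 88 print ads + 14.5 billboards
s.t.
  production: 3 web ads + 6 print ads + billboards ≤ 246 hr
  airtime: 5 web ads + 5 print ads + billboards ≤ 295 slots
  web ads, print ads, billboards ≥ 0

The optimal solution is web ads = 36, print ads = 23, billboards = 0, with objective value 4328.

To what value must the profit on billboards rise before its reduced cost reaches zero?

Check each constraint at x*: production 246/246 (tight); airtime 295/295 (tight).
The binding rows give the dual system: 3·y_production + 5·y_airtime = 64 and 6·y_production + 5·y_airtime = 88.
This yields shadow prices y_production = 8, y_airtime = 8.
billboards enters the basis when its profit ≥ yᵀa₃ = 8·1 + 8·1 = 16.

16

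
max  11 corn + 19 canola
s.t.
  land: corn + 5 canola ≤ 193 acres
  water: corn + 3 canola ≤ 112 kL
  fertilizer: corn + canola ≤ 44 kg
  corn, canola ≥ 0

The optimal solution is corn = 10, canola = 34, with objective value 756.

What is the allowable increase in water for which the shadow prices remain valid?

6.5

Binding constraints: water, fertilizer. The basis is B = [[1,3],[1,1]] with det -2.
Per unit increase in water, x* moves by d = (-0.5, 0.5).
The basis stays optimal until land becomes binding; allowable increase = 6.5 kL.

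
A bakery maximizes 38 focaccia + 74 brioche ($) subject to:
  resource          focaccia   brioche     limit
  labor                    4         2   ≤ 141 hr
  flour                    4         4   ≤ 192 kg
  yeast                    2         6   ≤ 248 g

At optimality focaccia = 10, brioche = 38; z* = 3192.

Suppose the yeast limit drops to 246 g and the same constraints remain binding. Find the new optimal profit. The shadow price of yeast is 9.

3174

Δb = -2, so new z* = 3192 + (9)·(-2) = 3192 − 18 = 3174.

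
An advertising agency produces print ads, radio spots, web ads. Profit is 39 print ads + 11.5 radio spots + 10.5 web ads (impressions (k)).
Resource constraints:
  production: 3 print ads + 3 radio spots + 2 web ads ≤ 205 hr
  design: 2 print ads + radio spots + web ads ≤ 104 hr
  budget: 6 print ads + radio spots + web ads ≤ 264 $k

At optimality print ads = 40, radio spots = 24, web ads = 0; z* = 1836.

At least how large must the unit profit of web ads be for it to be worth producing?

11.5

At the optimum: production uses 192 of 205 (slack = 13); design uses 104 of 104 (binding); budget uses 264 of 264 (binding).
Since production is not tight, its dual is 0.
From A_Bᵀ y = c: 2·y_design + 6·y_budget = 39; 1·y_design + 1·y_budget = 11.5.
Solving: y_design = 7.5, y_budget = 4.
web ads enters the basis when its profit ≥ yᵀa₃ = 7.5·1 + 4·1 = 11.5.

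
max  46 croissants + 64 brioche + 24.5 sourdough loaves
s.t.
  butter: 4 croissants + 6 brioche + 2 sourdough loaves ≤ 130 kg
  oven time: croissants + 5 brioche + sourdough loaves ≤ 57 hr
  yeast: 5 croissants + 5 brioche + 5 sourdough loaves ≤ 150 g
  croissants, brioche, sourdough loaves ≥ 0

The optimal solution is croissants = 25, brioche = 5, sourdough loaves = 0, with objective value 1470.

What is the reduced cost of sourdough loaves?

Binding: butter and yeast. Non-binding: oven time (7 unused).
By complementary slackness, y = 0 for the non-binding constraint.
The binding rows give the dual system: 4·y_butter + 5·y_yeast = 46 and 6·y_butter + 5·y_yeast = 64.
Solving: y_butter = 9, y_yeast = 2.
Reduced cost of sourdough loaves: c₃ − yᵀa₃ = 24.5 − (9·2 + 2·5) = 24.5 − 28 = -3.5.

-3.5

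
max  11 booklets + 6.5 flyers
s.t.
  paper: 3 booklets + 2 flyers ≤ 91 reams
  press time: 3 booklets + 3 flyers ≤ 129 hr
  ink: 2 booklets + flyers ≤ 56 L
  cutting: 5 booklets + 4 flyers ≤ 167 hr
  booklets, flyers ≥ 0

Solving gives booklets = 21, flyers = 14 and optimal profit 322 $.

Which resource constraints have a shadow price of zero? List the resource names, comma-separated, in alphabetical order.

paper: 91/91 (binding)
press time: 105/129 (slack 24)
ink: 56/56 (binding)
cutting: 161/167 (slack 6)
By complementary slackness, a constraint with positive slack has shadow price 0 → cutting, press time.

cutting, press time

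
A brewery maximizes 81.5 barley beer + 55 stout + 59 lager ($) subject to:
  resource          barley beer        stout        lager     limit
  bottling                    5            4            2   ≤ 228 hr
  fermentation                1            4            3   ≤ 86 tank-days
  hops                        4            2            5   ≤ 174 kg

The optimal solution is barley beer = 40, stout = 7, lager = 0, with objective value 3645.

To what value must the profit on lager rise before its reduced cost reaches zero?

61.5

Check each constraint at x*: bottling 228/228 (tight); fermentation 68/86 (slack 18); hops 174/174 (tight).
By complementary slackness, y = 0 for the non-binding constraint.
The binding rows give the dual system: 5·y_bottling + 4·y_hops = 81.5 and 4·y_bottling + 2·y_hops = 55.
→ y_bottling = 9.5 and y_hops = 8.5.
lager enters the basis when its profit ≥ yᵀa₃ = 9.5·2 + 8.5·5 = 61.5.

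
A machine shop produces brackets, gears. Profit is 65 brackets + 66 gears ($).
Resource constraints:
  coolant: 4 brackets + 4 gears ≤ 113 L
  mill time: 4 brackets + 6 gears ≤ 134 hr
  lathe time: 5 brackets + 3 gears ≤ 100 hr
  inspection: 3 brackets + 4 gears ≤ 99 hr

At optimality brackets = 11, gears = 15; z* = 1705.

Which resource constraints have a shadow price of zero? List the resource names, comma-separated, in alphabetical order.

coolant: 104/113 (slack 9)
mill time: 134/134 (binding)
lathe time: 100/100 (binding)
inspection: 93/99 (slack 6)
By complementary slackness, a constraint with positive slack has shadow price 0 → coolant, inspection.

coolant, inspection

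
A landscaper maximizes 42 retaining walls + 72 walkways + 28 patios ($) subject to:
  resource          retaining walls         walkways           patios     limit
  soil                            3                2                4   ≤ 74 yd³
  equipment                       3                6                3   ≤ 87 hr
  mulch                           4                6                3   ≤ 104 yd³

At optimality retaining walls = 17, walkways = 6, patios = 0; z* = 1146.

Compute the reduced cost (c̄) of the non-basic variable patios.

-8

Binding: equipment and mulch. Non-binding: soil (11 unused).
By complementary slackness, y = 0 for the non-binding constraint.
From A_Bᵀ y = c: 3·y_equipment + 4·y_mulch = 42; 6·y_equipment + 6·y_mulch = 72.
This yields shadow prices y_equipment = 6, y_mulch = 6.
Reduced cost of patios: c₃ − yᵀa₃ = 28 − (6·3 + 6·3) = 28 − 36 = -8.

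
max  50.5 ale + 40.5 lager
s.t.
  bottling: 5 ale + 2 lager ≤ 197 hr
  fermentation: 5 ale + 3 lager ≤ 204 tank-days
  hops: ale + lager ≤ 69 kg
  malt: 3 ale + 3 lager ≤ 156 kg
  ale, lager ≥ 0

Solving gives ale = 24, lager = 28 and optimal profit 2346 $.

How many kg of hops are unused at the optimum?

17

hops used = 1·24 + 1·28 = 52; slack = 69 − 52 = 17.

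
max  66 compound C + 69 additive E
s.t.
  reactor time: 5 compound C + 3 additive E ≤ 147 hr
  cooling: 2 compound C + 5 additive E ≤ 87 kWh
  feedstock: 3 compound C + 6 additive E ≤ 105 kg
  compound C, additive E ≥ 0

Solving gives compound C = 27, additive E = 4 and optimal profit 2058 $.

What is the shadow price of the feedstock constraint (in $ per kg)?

Binding: reactor time and feedstock. Non-binding: cooling (13 unused).
By complementary slackness, y = 0 for the non-binding constraint.
The binding rows give the dual system: 5·y_reactor time + 3·y_feedstock = 66 and 3·y_reactor time + 6·y_feedstock = 69.
→ y_reactor time = 9 and y_feedstock = 7.
Shadow price of feedstock = 7.

7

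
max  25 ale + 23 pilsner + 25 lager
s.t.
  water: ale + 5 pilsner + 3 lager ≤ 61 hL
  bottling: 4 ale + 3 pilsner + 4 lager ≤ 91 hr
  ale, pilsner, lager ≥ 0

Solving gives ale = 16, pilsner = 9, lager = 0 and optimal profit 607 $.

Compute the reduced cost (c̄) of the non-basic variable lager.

Check each constraint at x*: water 61/61 (tight); bottling 91/91 (tight).
From A_Bᵀ y = c: 1·y_water + 4·y_bottling = 25; 5·y_water + 3·y_bottling = 23.
Solving: y_water = 1, y_bottling = 6.
Reduced cost of lager: c₃ − yᵀa₃ = 25 − (1·3 + 6·4) = 25 − 27 = -2.

-2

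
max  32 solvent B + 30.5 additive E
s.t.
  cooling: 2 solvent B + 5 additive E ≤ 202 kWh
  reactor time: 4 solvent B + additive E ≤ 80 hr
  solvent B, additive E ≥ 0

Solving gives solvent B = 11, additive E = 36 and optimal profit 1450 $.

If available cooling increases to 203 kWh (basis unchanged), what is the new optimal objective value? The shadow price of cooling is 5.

1455

Δb = 1, so new z* = 1450 + (5)·(1) = 1450 + 5 = 1455.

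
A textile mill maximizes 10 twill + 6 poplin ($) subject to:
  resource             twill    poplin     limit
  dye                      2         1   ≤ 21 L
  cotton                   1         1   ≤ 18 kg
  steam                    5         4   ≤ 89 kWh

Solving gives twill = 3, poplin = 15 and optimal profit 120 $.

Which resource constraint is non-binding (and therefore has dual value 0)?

dye: 21/21 (binding)
cotton: 18/18 (binding)
steam: 75/89 (slack 14)
By complementary slackness, a constraint with positive slack has shadow price 0 → steam.

steam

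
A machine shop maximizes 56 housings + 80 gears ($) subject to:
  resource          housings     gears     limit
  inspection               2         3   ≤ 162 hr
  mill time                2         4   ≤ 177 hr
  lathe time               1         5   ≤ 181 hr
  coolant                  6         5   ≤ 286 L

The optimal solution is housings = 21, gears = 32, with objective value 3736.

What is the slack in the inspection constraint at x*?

24

inspection used = 2·21 + 3·32 = 138; slack = 162 − 138 = 24.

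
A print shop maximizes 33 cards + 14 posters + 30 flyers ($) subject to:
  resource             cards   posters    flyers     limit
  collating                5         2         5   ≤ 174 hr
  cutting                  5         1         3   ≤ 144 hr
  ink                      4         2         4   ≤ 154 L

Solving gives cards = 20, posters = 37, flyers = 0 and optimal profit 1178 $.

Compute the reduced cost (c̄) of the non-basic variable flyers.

-3

Check each constraint at x*: collating 174/174 (tight); cutting 137/144 (slack 7); ink 154/154 (tight).
By complementary slackness, y = 0 for the non-binding constraint.
The binding rows give the dual system: 5·y_collating + 4·y_ink = 33 and 2·y_collating + 2·y_ink = 14.
→ y_collating = 5 and y_ink = 2.
Reduced cost of flyers: c₃ − yᵀa₃ = 30 − (5·5 + 2·4) = 30 − 33 = -3.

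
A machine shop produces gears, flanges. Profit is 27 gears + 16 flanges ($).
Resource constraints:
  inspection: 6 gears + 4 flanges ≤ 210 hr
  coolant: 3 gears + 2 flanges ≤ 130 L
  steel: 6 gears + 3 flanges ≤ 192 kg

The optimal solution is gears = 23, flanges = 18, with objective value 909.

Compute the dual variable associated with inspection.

2.5

Binding: inspection and steel. Non-binding: coolant (25 unused).
By complementary slackness, y = 0 for the non-binding constraint.
The binding rows give the dual system: 6·y_inspection + 6·y_steel = 27 and 4·y_inspection + 3·y_steel = 16.
Solving: y_inspection = 2.5, y_steel = 2.
Shadow price of inspection = 2.5.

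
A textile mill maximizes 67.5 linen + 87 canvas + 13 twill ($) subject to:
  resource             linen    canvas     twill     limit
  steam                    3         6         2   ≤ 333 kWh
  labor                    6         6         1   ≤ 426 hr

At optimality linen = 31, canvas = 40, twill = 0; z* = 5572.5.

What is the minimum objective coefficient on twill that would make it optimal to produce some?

At the optimum: steam uses 333 of 333 (binding); labor uses 426 of 426 (binding).
Dual feasibility on the basic columns requires 3·y_steam + 6·y_labor = 67.5, 6·y_steam + 6·y_labor = 87.
→ y_steam = 6.5 and y_labor = 8.
twill enters the basis when its profit ≥ yᵀa₃ = 6.5·2 + 8·1 = 21.

21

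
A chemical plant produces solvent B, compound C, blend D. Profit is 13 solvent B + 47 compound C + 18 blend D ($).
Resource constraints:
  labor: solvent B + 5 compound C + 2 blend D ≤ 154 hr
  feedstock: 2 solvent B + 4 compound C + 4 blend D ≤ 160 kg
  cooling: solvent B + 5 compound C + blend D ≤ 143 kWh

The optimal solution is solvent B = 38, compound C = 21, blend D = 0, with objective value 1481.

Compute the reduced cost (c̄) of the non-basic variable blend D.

Check each constraint at x*: labor 143/154 (slack 11); feedstock 160/160 (tight); cooling 143/143 (tight).
Slack constraints have shadow price 0 (complementary slackness).
From A_Bᵀ y = c: 2·y_feedstock + 1·y_cooling = 13; 4·y_feedstock + 5·y_cooling = 47.
→ y_feedstock = 3 and y_cooling = 7.
Reduced cost of blend D: c₃ − yᵀa₃ = 18 − (3·4 + 7·1) = 18 − 19 = -1.

-1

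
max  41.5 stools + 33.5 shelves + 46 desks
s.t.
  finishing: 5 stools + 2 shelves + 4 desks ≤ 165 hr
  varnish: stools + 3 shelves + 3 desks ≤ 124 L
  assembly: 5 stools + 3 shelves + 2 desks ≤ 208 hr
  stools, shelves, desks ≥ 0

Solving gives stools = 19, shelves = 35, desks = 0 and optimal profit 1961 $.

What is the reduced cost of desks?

Binding: finishing and varnish. Non-binding: assembly (8 unused).
By complementary slackness, y = 0 for the non-binding constraint.
From A_Bᵀ y = c: 5·y_finishing + 1·y_varnish = 41.5; 2·y_finishing + 3·y_varnish = 33.5.
→ y_finishing = 7 and y_varnish = 6.5.
Reduced cost of desks: c₃ − yᵀa₃ = 46 − (7·4 + 6.5·3) = 46 − 47.5 = -1.5.

-1.5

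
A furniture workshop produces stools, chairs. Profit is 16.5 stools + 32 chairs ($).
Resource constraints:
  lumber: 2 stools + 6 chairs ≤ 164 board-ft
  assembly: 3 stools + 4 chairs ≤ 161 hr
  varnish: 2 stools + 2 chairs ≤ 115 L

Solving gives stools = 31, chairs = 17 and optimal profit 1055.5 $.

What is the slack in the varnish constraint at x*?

19

varnish used = 2·31 + 2·17 = 96; slack = 115 − 96 = 19.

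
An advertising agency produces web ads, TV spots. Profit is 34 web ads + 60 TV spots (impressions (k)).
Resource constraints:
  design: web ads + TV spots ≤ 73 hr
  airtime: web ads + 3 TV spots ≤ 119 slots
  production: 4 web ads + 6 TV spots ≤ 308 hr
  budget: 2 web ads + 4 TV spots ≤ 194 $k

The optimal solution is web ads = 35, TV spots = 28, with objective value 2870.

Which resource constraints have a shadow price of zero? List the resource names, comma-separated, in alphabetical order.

budget, design

design: 63/73 (slack 10)
airtime: 119/119 (binding)
production: 308/308 (binding)
budget: 182/194 (slack 12)
By complementary slackness, a constraint with positive slack has shadow price 0 → budget, design.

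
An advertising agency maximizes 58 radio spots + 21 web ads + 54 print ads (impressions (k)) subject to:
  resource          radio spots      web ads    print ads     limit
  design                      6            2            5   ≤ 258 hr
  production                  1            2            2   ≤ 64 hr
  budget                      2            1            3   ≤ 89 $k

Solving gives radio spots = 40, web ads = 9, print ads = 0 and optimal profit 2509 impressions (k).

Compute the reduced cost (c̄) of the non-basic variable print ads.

-1

Binding: design and budget. Non-binding: production (6 unused).
Since production is not tight, its dual is 0.
From A_Bᵀ y = c: 6·y_design + 2·y_budget = 58; 2·y_design + 1·y_budget = 21.
This yields shadow prices y_design = 8, y_budget = 5.
Reduced cost of print ads: c₃ − yᵀa₃ = 54 − (8·5 + 5·3) = 54 − 55 = -1.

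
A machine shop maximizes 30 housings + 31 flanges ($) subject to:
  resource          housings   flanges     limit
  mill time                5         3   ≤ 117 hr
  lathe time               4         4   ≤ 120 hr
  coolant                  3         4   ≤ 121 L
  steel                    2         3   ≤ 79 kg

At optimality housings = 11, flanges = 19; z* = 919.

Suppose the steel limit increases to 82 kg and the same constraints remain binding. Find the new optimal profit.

Binding: lathe time and steel. Non-binding: mill time (5 unused), coolant (12 unused).
By complementary slackness, y = 0 for the non-binding constraints.
Dual feasibility on the basic columns requires 4·y_lathe time + 2·y_steel = 30, 4·y_lathe time + 3·y_steel = 31.
This yields shadow prices y_lathe time = 7, y_steel = 1.
Δz = y_steel·Δb = 1 × (3) = 3, so new z* = 919 + 3 = 922.

922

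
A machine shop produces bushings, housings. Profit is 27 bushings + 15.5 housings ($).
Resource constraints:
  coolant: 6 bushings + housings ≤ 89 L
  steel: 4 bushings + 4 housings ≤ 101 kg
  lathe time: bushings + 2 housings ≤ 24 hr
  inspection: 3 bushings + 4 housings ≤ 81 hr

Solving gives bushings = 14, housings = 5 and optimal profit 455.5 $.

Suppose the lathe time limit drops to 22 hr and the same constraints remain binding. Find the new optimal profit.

Check each constraint at x*: coolant 89/89 (tight); steel 76/101 (slack 25); lathe time 24/24 (tight); inspection 62/81 (slack 19).
Slack constraints have shadow price 0 (complementary slackness).
From A_Bᵀ y = c: 6·y_coolant + 1·y_lathe time = 27; 1·y_coolant + 2·y_lathe time = 15.5.
→ y_coolant = 3.5 and y_lathe time = 6.
Δz = y_lathe time·Δb = 6 × (-2) = -12, so new z* = 455.5 − 12 = 443.5.

443.5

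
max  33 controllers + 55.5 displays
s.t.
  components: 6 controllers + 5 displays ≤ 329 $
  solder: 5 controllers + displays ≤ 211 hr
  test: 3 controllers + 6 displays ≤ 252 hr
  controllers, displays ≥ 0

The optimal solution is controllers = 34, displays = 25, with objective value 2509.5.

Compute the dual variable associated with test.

8

At the optimum: components uses 329 of 329 (binding); solder uses 195 of 211 (slack = 16); test uses 252 of 252 (binding).
Slack constraints have shadow price 0 (complementary slackness).
The binding rows give the dual system: 6·y_components + 3·y_test = 33 and 5·y_components + 6·y_test = 55.5.
→ y_components = 1.5 and y_test = 8.
Shadow price of test = 8.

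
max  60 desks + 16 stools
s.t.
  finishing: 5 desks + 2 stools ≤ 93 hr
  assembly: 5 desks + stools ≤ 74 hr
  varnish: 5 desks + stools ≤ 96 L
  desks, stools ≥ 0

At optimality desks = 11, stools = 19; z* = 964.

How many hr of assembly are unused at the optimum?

0

assembly used = 5·11 + 1·19 = 74; slack = 74 − 74 = 0.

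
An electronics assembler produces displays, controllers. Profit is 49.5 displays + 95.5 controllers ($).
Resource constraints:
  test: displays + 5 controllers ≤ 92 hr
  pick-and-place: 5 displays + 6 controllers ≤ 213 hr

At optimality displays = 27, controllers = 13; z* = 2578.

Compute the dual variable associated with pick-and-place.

8

Both test and pick-and-place are binding at x*.
From A_Bᵀ y = c: 1·y_test + 5·y_pick-and-place = 49.5; 5·y_test + 6·y_pick-and-place = 95.5.
Solving: y_test = 9.5, y_pick-and-place = 8.
Shadow price of pick-and-place = 8.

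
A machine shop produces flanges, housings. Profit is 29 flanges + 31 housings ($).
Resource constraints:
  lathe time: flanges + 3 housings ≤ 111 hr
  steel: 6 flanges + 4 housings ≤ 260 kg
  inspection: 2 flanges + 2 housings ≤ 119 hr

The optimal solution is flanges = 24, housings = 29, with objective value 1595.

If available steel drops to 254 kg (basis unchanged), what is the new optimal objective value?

At the optimum: lathe time uses 111 of 111 (binding); steel uses 260 of 260 (binding); inspection uses 106 of 119 (slack = 13).
Since inspection is not tight, its dual is 0.
The binding rows give the dual system: 1·y_lathe time + 6·y_steel = 29 and 3·y_lathe time + 4·y_steel = 31.
This yields shadow prices y_lathe time = 5, y_steel = 4.
Δz = y_steel·Δb = 4 × (-6) = -24, so new z* = 1595 − 24 = 1571.

1571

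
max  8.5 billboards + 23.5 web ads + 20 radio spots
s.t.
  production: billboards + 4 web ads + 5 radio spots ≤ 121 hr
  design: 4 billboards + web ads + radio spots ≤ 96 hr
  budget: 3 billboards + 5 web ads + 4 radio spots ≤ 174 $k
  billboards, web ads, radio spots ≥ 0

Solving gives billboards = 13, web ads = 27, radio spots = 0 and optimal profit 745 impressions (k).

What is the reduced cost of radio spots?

Check each constraint at x*: production 121/121 (tight); design 79/96 (slack 17); budget 174/174 (tight).
Since design is not tight, its dual is 0.
From A_Bᵀ y = c: 1·y_production + 3·y_budget = 8.5; 4·y_production + 5·y_budget = 23.5.
→ y_production = 4 and y_budget = 1.5.
Reduced cost of radio spots: c₃ − yᵀa₃ = 20 − (4·5 + 1.5·4) = 20 − 26 = -6.

-6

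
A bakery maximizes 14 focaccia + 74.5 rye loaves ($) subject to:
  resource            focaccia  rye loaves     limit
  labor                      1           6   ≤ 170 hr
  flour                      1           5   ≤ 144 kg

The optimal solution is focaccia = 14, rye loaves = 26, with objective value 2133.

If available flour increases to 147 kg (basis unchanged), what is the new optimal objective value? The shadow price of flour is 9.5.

2161.5

Δb = 3, so new z* = 2133 + (9.5)·(3) = 2133 + 28.5 = 2161.5.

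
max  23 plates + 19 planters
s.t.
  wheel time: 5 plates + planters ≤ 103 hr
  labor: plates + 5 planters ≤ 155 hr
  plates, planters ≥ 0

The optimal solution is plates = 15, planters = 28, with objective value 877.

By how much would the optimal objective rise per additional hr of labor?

At the optimum: wheel time uses 103 of 103 (binding); labor uses 155 of 155 (binding).
The binding rows give the dual system: 5·y_wheel time + 1·y_labor = 23 and 1·y_wheel time + 5·y_labor = 19.
This yields shadow prices y_wheel time = 4, y_labor = 3.
Shadow price of labor = 3.

3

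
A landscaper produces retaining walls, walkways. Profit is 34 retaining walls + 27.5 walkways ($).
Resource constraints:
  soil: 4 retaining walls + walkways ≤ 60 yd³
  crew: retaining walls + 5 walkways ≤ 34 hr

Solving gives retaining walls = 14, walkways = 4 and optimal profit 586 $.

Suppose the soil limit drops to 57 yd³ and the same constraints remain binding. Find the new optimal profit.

563.5

Both soil and crew are binding at x*.
From A_Bᵀ y = c: 4·y_soil + 1·y_crew = 34; 1·y_soil + 5·y_crew = 27.5.
→ y_soil = 7.5 and y_crew = 4.
Δz = y_soil·Δb = 7.5 × (-3) = -22.5, so new z* = 586 − 22.5 = 563.5.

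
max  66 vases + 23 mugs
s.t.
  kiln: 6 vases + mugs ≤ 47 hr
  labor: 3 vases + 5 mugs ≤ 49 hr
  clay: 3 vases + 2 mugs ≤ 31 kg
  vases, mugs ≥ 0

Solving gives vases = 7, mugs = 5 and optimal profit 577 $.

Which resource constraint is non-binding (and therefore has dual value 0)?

labor

kiln: 47/47 (binding)
labor: 46/49 (slack 3)
clay: 31/31 (binding)
By complementary slackness, a constraint with positive slack has shadow price 0 → labor.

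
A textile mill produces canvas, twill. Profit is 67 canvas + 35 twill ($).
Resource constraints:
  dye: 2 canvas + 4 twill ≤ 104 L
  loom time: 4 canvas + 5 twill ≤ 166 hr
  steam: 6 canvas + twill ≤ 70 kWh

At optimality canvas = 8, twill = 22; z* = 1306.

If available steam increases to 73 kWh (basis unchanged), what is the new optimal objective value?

Check each constraint at x*: dye 104/104 (tight); loom time 142/166 (slack 24); steam 70/70 (tight).
By complementary slackness, y = 0 for the non-binding constraint.
From A_Bᵀ y = c: 2·y_dye + 6·y_steam = 67; 4·y_dye + 1·y_steam = 35.
This yields shadow prices y_dye = 6.5, y_steam = 9.
Δz = y_steam·Δb = 9 × (3) = 27, so new z* = 1306 + 27 = 1333.

1333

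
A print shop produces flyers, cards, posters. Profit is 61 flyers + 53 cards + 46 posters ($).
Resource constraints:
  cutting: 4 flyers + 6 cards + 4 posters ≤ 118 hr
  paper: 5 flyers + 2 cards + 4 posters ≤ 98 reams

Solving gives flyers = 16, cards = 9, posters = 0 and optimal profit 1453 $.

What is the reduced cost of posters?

Check each constraint at x*: cutting 118/118 (tight); paper 98/98 (tight).
The binding rows give the dual system: 4·y_cutting + 5·y_paper = 61 and 6·y_cutting + 2·y_paper = 53.
Solving: y_cutting = 6.5, y_paper = 7.
Reduced cost of posters: c₃ − yᵀa₃ = 46 − (6.5·4 + 7·4) = 46 − 54 = -8.

-8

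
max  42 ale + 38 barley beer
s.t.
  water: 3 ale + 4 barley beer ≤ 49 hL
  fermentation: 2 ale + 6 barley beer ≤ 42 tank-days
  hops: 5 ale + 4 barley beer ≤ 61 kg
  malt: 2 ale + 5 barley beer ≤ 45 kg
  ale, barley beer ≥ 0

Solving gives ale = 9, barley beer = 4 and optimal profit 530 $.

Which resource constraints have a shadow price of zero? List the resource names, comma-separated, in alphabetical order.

malt, water

water: 43/49 (slack 6)
fermentation: 42/42 (binding)
hops: 61/61 (binding)
malt: 38/45 (slack 7)
By complementary slackness, a constraint with positive slack has shadow price 0 → malt, water.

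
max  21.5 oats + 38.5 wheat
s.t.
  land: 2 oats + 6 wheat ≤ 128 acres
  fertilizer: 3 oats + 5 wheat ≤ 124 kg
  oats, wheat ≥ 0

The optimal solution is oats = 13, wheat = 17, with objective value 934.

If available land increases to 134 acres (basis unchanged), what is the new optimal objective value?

Both land and fertilizer are binding at x*.
From A_Bᵀ y = c: 2·y_land + 3·y_fertilizer = 21.5; 6·y_land + 5·y_fertilizer = 38.5.
This yields shadow prices y_land = 1, y_fertilizer = 6.5.
Δz = y_land·Δb = 1 × (6) = 6, so new z* = 934 + 6 = 940.

940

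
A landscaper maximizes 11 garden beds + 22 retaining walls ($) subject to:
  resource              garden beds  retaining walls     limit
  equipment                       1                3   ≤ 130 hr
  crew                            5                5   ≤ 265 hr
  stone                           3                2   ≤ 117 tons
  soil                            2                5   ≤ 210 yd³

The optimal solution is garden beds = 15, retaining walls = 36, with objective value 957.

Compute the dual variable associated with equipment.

At the optimum: equipment uses 123 of 130 (slack = 7); crew uses 255 of 265 (slack = 10); stone uses 117 of 117 (binding); soil uses 210 of 210 (binding).
Slack constraints have shadow price 0 (complementary slackness).
The binding rows give the dual system: 3·y_stone + 2·y_soil = 11 and 2·y_stone + 5·y_soil = 22.
Solving: y_stone = 1, y_soil = 4.
Shadow price of equipment = 0.

0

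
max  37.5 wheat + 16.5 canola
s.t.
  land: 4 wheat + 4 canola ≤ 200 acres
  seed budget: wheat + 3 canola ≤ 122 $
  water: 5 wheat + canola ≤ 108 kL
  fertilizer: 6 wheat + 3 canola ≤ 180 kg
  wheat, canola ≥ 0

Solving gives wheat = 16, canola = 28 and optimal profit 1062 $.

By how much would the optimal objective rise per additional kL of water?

Check each constraint at x*: land 176/200 (slack 24); seed budget 100/122 (slack 22); water 108/108 (tight); fertilizer 180/180 (tight).
Since land, seed budget are not tight, their duals are 0.
The binding rows give the dual system: 5·y_water + 6·y_fertilizer = 37.5 and 1·y_water + 3·y_fertilizer = 16.5.
This yields shadow prices y_water = 1.5, y_fertilizer = 5.
Shadow price of water = 1.5.

1.5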